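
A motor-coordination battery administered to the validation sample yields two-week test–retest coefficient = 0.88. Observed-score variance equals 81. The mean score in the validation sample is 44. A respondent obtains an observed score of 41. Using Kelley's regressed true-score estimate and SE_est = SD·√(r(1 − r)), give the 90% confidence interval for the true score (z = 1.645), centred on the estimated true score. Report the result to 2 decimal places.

SD = √81 = 9.000
T̂ = 0.880(41) + 0.120(44) ≃ 41.360
SE_est = SD × √(r(1 − r)) = 9.000 × √0.106 ≃ 9.000 × 0.325 ≃ 2.925
CI = 41.360 ± 1.645 × 2.925 → [36.549, 46.171]

[36.55, 46.17]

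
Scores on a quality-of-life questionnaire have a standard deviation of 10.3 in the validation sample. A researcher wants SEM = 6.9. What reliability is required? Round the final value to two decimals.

0.55

r = 1 − (SEM / SD)² = 1 − (6.9000 / 10.3)² ≃ 1 − 0.4488 ≃ 0.5512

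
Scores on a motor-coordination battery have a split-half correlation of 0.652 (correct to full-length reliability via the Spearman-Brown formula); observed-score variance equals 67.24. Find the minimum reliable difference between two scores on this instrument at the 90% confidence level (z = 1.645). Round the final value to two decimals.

SD = √67.24 ≈ 8.200
Spearman-Brown: r = 2(0.652) / (1 + 0.652) = 1.304 / 1.652 ≈ 0.789
SEM = 8.200·√(1 − 0.789) ≈ 3.764
SE_diff = √2 · SEM ≈ 5.322
Minimum reliable difference = 1.645 · SE_diff ≈ 1.645 · 5.322 ≈ 8.755

8.76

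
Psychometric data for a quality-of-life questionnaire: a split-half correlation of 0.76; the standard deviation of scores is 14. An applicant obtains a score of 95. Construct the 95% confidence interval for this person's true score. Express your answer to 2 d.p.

[84.87, 105.13]

Full-length reliability (Spearman-Brown) = 2(0.76)/(1+0.76) ≈ 0.8636
The standard error of measurement is 14.0000×√(1 − 0.8636) ≈ 14.0000×0.3693 ≈ 5.1698.
1.96 × SEM ≈ 10.1329
CI = 95 ± 10.1329 → [84.8671, 105.1329]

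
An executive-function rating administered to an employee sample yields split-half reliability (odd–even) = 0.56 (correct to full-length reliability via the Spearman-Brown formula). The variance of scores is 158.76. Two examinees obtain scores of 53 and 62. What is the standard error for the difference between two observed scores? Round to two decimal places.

σ = 158.76^(1/2) = 12.600
Spearman-Brown: r = 2(0.56) / (1 + 0.56) = 1.120 / 1.560 ≈ 0.718
The standard error of measurement is 12.600*√(1 − 0.718) ≈ 12.600*0.531 ≈ 6.692.
SE_diff = √2 * SEM ≈ 9.463

9.46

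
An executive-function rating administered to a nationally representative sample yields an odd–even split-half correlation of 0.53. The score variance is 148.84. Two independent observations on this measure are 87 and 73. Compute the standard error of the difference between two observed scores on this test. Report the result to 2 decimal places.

9.56

SD = √148.84 ≃ 12.20000
r_full = 2·0.53 / (1 + 0.53) ≃ 0.69281
SEM = 12.20000·√(1 − 0.69281) ≃ 6.76181
SE_diff = SEM · √2 ≃ 6.76181 · 1.41421 ≃ 9.56265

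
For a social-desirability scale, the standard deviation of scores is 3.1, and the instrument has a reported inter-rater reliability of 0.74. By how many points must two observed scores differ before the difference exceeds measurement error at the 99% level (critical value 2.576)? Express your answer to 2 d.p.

The standard error of measurement is 3.100·√(1 − 0.740) ≈ 3.100·0.510 ≈ 1.581.
SE_diff = SEM · √2 ≈ 1.581 · 1.414 ≈ 2.235
Smallest detectable difference = 2.576·2.235 ≈ 5.758

5.76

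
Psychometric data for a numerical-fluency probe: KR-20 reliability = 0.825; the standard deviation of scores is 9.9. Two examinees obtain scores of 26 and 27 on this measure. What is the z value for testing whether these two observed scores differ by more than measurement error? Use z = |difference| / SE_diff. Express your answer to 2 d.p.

0.17

SEM = 9.900*√(1 − 0.825) ≈ 4.141
SE_diff = SEM * √2 ≈ 4.141 * 1.414 ≈ 5.857
z = 1 / 5.857 ≈ 0.171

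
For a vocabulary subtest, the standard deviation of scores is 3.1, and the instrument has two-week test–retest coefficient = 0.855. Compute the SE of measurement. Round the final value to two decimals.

SEM = 3.100 × √(1 − 0.855) = 3.100 × √0.145 ≈ 3.100 × 0.381 ≈ 1.180

1.18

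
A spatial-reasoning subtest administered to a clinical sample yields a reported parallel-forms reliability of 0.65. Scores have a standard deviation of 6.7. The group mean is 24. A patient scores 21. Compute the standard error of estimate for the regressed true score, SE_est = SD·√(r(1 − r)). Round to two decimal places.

3.20

SE_est = SD * √(r(1 − r)) = 6.70000 * √0.22750 ≃ 6.70000 * 0.47697 ≃ 3.19570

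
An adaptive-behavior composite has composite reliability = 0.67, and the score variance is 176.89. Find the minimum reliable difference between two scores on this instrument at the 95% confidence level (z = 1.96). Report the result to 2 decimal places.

21.18

σ = 176.89^(1/2) = 13.300
SEM = 13.300 · √(1 − 0.670) = 13.300 · √0.330 ≈ 13.300 · 0.574 ≈ 7.640
Standard error of the difference = 7.640·√2 ≈ 10.805
Minimum reliable difference = 1.96 · SE_diff ≈ 1.96 · 10.805 ≈ 21.178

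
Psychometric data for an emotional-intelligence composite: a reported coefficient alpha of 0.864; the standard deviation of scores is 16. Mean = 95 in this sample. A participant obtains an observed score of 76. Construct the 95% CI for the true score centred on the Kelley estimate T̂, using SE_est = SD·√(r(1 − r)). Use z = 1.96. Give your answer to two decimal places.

[67.83, 89.33]

T̂ = 0.86400(76) + 0.13600(95) ≈ 78.58400
SE_est = SD · √(r(1 − r)) = 16.00000 · √0.11750 ≈ 16.00000 · 0.34279 ≈ 5.48462
95% CI: 78.58400 ± 10.74985 ≈ (67.83415, 89.33385)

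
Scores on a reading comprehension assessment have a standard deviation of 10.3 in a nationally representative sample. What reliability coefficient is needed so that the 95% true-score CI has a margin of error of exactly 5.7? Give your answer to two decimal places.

SEM needed = half-width / z = 5.7/1.96 ≈ 2.908
r = 1 − (2.908/10.3)² ≈ 1 − 0.080 ≈ 0.920

0.92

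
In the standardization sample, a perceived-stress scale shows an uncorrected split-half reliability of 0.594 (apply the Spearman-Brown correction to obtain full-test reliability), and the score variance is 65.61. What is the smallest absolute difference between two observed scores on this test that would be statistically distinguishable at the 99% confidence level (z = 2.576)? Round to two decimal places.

14.89

SD = √65.61 = 8.100
Spearman-Brown: r = 2(0.594) / (1 + 0.594) = 1.188 / 1.594 ≃ 0.745
SEM = 8.100·√(1 − 0.745) ≃ 4.088
SE_diff = √2 · SEM ≃ 5.781
Minimum reliable difference = 2.576 · SE_diff ≃ 2.576 · 5.781 ≃ 14.892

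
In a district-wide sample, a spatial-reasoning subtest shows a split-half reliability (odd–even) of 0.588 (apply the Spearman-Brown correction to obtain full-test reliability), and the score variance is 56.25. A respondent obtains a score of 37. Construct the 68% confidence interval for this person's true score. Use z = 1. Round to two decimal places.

[33.18, 40.82]

SD = √56.25 = 7.500
Spearman-Brown: r = 2(0.588) / (1 + 0.588) = 1.176 / 1.588 ≃ 0.741
SEM = 7.500 * √(1 − 0.741) = 7.500 * √0.259 ≃ 7.500 * 0.509 ≃ 3.820
1 * SEM ≃ 3.820
68% CI: 37 ± 3.820 = [33.180, 40.820]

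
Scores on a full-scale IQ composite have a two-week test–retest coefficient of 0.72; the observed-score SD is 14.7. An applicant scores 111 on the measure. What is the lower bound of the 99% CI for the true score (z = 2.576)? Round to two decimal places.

SEM = 14.700 * √(1 − 0.720) = 14.700 * √0.280 ≈ 14.700 * 0.529 ≈ 7.779
Half-width = 2.576*7.779 ≈ 20.037
Lower limit = 111 − 20.037 ≈ 90.963

90.96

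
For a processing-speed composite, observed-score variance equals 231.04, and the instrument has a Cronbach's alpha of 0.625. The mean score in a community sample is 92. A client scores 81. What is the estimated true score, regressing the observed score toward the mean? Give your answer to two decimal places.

T̂ = 0.62500(81) + 0.37500(92) ≈ 85.12500

85.13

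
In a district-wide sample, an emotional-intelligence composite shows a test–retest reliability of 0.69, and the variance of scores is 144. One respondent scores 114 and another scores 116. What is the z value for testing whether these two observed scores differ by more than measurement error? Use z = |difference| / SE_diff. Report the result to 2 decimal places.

0.21

σ = 144^(1/2) = 12.0000
SEM = 12.0000 · √(1 − 0.6900) = 12.0000 · √0.3100 ≈ 12.0000 · 0.5568 ≈ 6.6813
SE_diff = SEM · √2 ≈ 6.6813 · 1.4142 ≈ 9.4488
z = 2 / 9.4488 ≈ 0.2117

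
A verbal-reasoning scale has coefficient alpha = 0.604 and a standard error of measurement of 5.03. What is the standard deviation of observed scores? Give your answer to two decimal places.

7.99

σ = SEM·(1 − r)^(−1/2) ≈ 5.03*1.58910 ≈ 7.99319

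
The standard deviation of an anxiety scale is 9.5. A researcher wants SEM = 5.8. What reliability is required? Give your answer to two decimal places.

0.63

r = 1 − (5.800/9.5)² ≈ 1 − 0.373 ≈ 0.627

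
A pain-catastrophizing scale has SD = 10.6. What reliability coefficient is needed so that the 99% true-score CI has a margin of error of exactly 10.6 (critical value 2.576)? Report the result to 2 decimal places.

0.85

Required SEM = 10.6 / 2.576 ≈ 4.1149
Required reliability = 1 − (SEM/SD)² = 1 − 0.1507 ≈ 0.8493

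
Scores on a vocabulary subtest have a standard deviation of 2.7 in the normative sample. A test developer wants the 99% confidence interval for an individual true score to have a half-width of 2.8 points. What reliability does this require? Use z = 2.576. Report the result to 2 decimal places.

0.84

SEM needed = half-width / z = 2.8/2.576 ≈ 1.0870
r = 1 − (1.0870/2.7)² ≈ 1 − 0.1621 ≈ 0.8379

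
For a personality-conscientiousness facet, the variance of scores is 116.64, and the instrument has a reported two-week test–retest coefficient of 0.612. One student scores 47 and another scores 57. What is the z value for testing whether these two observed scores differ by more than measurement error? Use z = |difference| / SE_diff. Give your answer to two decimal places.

SD = √116.64 = 10.800
SEM = 10.800 * √(1 − 0.612) = 10.800 * √0.388 ≈ 10.800 * 0.623 ≈ 6.727
SE_diff = √2 * SEM ≈ 9.514
z = |47 − 57| / 9.514 = 10 / 9.514 ≈ 1.051

1.05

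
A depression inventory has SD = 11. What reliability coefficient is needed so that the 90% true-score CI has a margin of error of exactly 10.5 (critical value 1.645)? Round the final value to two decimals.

SEM needed = half-width / z = 10.5/1.645 ≈ 6.383
r = 1 − (SEM / SD)² = 1 − (6.383 / 11)² ≈ 1 − 0.337 ≈ 0.663

0.66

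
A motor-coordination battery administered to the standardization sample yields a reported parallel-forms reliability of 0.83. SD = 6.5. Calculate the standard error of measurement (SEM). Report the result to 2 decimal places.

2.68

SEM = 6.5000×√(1 − 0.8300) ≈ 2.6800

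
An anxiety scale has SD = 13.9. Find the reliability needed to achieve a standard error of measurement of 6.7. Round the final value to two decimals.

r = 1 − (6.7000/13.9)² ≈ 1 − 0.2323 ≈ 0.7677

0.77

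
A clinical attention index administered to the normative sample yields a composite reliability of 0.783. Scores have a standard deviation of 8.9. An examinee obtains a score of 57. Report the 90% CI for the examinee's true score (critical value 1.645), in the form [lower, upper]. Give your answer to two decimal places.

[50.18, 63.82]

SEM = 8.9000 * √(1 − 0.7830) = 8.9000 * √0.2170 ≈ 8.9000 * 0.4658 ≈ 4.1459
1.645 * SEM ≈ 6.8200
CI = 57 ± 6.8200 → [50.1800, 63.8200]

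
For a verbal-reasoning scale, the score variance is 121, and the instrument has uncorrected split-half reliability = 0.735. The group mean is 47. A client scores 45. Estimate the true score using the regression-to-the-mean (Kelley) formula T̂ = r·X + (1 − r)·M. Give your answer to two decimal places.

r_full = 2·0.735 / (1 + 0.735) ≈ 0.8473
Estimated true score = 0.8473*45 + (1 − 0.8473)*47 ≈ 45.3055

45.31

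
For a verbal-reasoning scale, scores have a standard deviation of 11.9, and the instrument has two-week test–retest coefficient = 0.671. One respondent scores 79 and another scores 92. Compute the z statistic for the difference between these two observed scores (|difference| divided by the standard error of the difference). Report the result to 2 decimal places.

SEM = 11.900 · √(1 − 0.671) = 11.900 · √0.329 ≈ 11.900 · 0.574 ≈ 6.826
SE_diff = SEM · √2 ≈ 6.826 · 1.414 ≈ 9.653
z = 13 / 9.653 ≈ 1.347

1.35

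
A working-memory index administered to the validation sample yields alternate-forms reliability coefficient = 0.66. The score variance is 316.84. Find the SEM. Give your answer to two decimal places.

σ = 316.84^(1/2) = 17.800
SEM = 17.800 · √(1 − 0.660) = 17.800 · √0.340 ≈ 17.800 · 0.583 ≈ 10.379

10.38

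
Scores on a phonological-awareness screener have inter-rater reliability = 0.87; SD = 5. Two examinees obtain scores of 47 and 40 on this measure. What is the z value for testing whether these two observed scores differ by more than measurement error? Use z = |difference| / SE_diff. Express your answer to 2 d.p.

2.75

The standard error of measurement is 5.0000·√(1 − 0.8700) ≃ 5.0000·0.3606 ≃ 1.8028.
Standard error of the difference = 1.8028·√2 ≃ 2.5495
z = 7 / 2.5495 ≃ 2.7456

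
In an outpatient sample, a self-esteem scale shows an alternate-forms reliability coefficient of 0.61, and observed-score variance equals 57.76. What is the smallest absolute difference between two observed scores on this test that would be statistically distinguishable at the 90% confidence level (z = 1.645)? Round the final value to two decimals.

11.04

SD = √57.76 = 7.600
SEM = 7.600 * √(1 − 0.610) = 7.600 * √0.390 ≈ 7.600 * 0.624 ≈ 4.746
SE_diff = SEM * √2 ≈ 4.746 * 1.414 ≈ 6.712
Minimum reliable difference = 1.645 * SE_diff ≈ 1.645 * 6.712 ≈ 11.041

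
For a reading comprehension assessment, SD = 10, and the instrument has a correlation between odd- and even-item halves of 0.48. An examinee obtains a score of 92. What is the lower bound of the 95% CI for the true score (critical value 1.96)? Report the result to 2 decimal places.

r_full = 2·0.48 / (1 + 0.48) ≈ 0.649
SEM = 10.000·√(1 − 0.649) ≈ 5.927
Margin = 1.96 · 5.927 ≈ 11.618
Lower bound: 92 − 11.618 = 80.382

80.38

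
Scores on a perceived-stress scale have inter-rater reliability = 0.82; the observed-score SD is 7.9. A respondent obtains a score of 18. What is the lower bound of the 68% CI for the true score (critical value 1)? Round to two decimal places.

14.65

The standard error of measurement is 7.90000·√(1 − 0.82000) ≈ 7.90000·0.42426 ≈ 3.35169.
1 · SEM ≈ 3.35169
Lower limit = 18 − 3.35169 ≈ 14.64831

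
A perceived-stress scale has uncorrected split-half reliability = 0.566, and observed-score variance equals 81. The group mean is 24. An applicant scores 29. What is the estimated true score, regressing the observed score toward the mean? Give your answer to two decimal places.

27.61

Spearman-Brown: r = 2(0.566) / (1 + 0.566) = 1.13200 / 1.56600 ≈ 0.72286
Estimated true score = 0.72286×29 + (1 − 0.72286)×24 ≈ 27.61430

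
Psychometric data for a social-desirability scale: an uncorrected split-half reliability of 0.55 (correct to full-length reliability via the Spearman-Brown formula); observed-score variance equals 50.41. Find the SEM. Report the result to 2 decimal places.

SD = √50.41 = 7.1000
Full-length reliability (Spearman-Brown) = 2(0.55)/(1+0.55) ≃ 0.7097
SEM = 7.1000 * √(1 − 0.7097) = 7.1000 * √0.2903 ≃ 7.1000 * 0.5388 ≃ 3.8256

3.83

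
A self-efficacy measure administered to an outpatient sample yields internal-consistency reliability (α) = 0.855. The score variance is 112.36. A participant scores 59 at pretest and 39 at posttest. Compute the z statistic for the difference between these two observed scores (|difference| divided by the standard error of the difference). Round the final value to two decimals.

SD = √112.36 = 10.600
SEM = 10.600 × √(1 − 0.855) = 10.600 × √0.145 ≈ 10.600 × 0.381 ≈ 4.036
SE_diff = SEM × √2 ≈ 4.036 × 1.414 ≈ 5.708
z = 20 / 5.708 ≈ 3.504

3.50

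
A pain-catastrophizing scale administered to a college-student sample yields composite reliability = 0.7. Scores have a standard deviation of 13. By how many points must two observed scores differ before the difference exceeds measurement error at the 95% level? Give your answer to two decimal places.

19.74

SEM = 13.000 * √(1 − 0.700) = 13.000 * √0.300 ≈ 13.000 * 0.548 ≈ 7.120
SE_diff = SEM * √2 ≈ 7.120 * 1.414 ≈ 10.070
Minimum reliable difference = 1.96 * SE_diff ≈ 1.96 * 10.070 ≈ 19.737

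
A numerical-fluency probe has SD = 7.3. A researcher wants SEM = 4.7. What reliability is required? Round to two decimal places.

r = 1 − (SEM / SD)² = 1 − (4.70000 / 7.3)² ≃ 1 − 0.41452 ≃ 0.58548

0.59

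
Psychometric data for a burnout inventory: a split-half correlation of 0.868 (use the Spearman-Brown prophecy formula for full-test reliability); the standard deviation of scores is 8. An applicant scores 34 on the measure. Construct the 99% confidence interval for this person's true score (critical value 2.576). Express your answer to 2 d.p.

r_full = 2·0.868 / (1 + 0.868) ≃ 0.929
The standard error of measurement is 8.000×√(1 − 0.929) ≃ 8.000×0.266 ≃ 2.127.
2.576 × SEM ≃ 5.478
CI = 34 ± 5.478 → [28.522, 39.478]

[28.52, 39.48]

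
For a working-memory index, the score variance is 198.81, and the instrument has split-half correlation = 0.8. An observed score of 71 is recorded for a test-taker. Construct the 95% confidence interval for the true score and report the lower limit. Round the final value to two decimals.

SD = √198.81 = 14.10000
r_full = 2·0.8 / (1 + 0.8) ≈ 0.88889
SEM = 14.10000 * √(1 − 0.88889) = 14.10000 * √0.11111 ≈ 14.10000 * 0.33333 ≈ 4.70000
Half-width = 1.96*4.70000 ≈ 9.21200
Lower bound: 71 − 9.21200 = 61.78800

61.79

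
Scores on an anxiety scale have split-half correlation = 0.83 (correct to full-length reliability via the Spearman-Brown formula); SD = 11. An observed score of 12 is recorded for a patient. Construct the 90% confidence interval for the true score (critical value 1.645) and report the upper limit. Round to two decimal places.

r_full = 2·0.83 / (1 + 0.83) ≈ 0.90710
SEM = 11.00000 × √(1 − 0.90710) = 11.00000 × √0.09290 ≈ 11.00000 × 0.30479 ≈ 3.35268
Margin = 1.645 × 3.35268 ≈ 5.51515
Upper limit = 12 + 5.51515 ≈ 17.51515

17.52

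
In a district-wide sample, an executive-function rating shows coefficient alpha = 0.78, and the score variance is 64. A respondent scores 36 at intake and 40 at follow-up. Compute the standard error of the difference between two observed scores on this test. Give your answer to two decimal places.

SD = √64 ≃ 8.000
SEM = 8.000×√(1 − 0.780) ≃ 3.752
SE_diff = SEM × √2 ≃ 3.752 × 1.414 ≃ 5.307

5.31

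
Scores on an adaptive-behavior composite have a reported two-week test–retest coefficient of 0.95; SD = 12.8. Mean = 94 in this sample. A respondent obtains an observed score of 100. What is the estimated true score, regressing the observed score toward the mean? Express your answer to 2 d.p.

Estimated true score = 0.9500*100 + (1 − 0.9500)*94 ≃ 99.7000

99.70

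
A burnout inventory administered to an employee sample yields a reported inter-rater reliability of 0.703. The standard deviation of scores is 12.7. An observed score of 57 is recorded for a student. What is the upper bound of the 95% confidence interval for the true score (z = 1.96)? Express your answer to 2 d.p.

SEM = 12.7000*√(1 − 0.7030) ≈ 6.9212
1.96 * SEM ≈ 13.5656
Upper bound: 57 + 13.5656 = 70.5656

70.57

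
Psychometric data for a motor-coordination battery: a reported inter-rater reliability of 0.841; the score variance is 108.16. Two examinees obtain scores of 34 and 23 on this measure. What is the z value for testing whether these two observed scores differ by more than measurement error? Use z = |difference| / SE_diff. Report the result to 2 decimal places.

1.88

SD = √108.16 ≃ 10.4000
SEM = 10.4000·√(1 − 0.8410) ≃ 4.1470
SE_diff = √2 · SEM ≃ 5.8647
z = |34 − 23| / 5.8647 = 11 / 5.8647 ≃ 1.8756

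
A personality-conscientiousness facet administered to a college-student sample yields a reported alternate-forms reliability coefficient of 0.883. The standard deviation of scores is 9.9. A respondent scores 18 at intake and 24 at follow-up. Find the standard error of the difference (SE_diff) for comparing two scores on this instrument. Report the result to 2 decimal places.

SEM = 9.900 × √(1 − 0.883) = 9.900 × √0.117 ≈ 9.900 × 0.342 ≈ 3.386
SE_diff = SEM × √2 ≈ 3.386 × 1.414 ≈ 4.789

4.79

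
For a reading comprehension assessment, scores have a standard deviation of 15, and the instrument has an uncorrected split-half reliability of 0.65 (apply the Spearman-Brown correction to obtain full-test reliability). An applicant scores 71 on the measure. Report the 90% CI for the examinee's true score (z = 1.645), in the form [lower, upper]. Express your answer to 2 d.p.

[59.64, 82.36]

Full-length reliability (Spearman-Brown) = 2(0.65)/(1+0.65) ≈ 0.7879
SEM = 15.0000×√(1 − 0.7879) ≈ 6.9085
Half-width = 1.645×6.9085 ≈ 11.3645
Interval: (59.6355, 82.3645)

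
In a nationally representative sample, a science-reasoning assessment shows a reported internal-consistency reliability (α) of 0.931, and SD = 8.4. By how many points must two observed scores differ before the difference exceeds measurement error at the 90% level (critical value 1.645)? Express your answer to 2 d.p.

SEM = 8.40000 × √(1 − 0.93100) = 8.40000 × √0.06900 ≈ 8.40000 × 0.26268 ≈ 2.20650
SE_diff = √2 × SEM ≈ 3.12046
Minimum reliable difference = 1.645 × SE_diff ≈ 1.645 × 3.12046 ≈ 5.13316

5.13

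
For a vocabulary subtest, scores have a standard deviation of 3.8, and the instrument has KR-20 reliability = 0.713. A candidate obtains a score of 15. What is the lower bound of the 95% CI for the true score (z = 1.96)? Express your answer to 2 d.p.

SEM = 3.800 * √(1 − 0.713) = 3.800 * √0.287 ≃ 3.800 * 0.536 ≃ 2.036
1.96 * SEM ≃ 3.990
Lower bound: 15 − 3.990 = 11.010

11.01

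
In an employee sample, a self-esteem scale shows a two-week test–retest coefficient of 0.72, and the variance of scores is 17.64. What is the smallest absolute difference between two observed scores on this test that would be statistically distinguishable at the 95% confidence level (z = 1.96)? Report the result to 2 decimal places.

6.16

SD = √17.64 = 4.2000
SEM = 4.2000·√(1 − 0.7200) ≈ 2.2224
SE_diff = SEM · √2 ≈ 2.2224 · 1.4142 ≈ 3.1430
Minimum reliable difference = 1.96 · SE_diff ≈ 1.96 · 3.1430 ≈ 6.1603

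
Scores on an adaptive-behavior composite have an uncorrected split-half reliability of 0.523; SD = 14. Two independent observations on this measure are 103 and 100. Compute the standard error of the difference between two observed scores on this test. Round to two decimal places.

Spearman-Brown: r = 2(0.523) / (1 + 0.523) = 1.0460 / 1.5230 ≈ 0.6868
SEM = 14.0000 · √(1 − 0.6868) = 14.0000 · √0.3132 ≈ 14.0000 · 0.5596 ≈ 7.8350
SE_diff = SEM · √2 ≈ 7.8350 · 1.4142 ≈ 11.0803

11.08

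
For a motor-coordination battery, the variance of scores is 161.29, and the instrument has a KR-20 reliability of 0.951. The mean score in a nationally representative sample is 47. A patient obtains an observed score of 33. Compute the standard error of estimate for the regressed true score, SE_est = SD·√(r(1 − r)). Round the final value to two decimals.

2.74

SD = √161.29 ≈ 12.7000
SE_est = SD × √(r(1 − r)) = 12.7000 × √0.0466 ≈ 12.7000 × 0.2159 ≈ 2.7415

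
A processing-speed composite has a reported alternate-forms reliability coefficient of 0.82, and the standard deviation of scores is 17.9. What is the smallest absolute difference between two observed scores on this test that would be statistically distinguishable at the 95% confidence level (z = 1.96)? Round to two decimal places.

SEM = 17.9000 * √(1 − 0.8200) = 17.9000 * √0.1800 ≈ 17.9000 * 0.4243 ≈ 7.5943
SE_diff = SEM * √2 ≈ 7.5943 * 1.4142 ≈ 10.7400
Minimum reliable difference = 1.96 * SE_diff ≈ 1.96 * 10.7400 ≈ 21.0504

21.05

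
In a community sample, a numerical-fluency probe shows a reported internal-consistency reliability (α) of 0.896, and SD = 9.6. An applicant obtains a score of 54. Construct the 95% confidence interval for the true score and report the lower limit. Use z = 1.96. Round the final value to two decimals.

SEM = 9.600 · √(1 − 0.896) = 9.600 · √0.104 ≈ 9.600 · 0.322 ≈ 3.096
Margin = 1.96 · 3.096 ≈ 6.068
Lower limit = 54 − 6.068 ≈ 47.932

47.93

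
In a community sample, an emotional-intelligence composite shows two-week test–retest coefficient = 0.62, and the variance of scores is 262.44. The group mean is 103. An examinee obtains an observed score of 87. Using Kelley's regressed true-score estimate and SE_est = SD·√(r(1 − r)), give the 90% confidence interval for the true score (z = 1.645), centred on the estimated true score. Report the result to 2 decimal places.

[80.14, 106.02]

σ = 262.44^(1/2) = 16.2000
T̂ = r·X + (1 − r)·M = 0.6200·87 + 0.3800·103 = 53.9400 + 39.1400 ≃ 93.0800
SE_est = 16.2000·√(0.6200·0.3800) ≃ 7.8633
CI = 93.0800 ± 1.645 · 7.8633 → [80.1449, 106.0151]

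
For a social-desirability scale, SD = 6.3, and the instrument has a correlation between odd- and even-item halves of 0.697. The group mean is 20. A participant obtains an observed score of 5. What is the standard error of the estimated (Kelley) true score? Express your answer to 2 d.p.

Full-length reliability (Spearman-Brown) = 2(0.697)/(1+0.697) ≈ 0.82145
SE_est = SD · √(r(1 − r)) = 6.30000 · √0.14667 ≈ 6.30000 · 0.38298 ≈ 2.41274

2.41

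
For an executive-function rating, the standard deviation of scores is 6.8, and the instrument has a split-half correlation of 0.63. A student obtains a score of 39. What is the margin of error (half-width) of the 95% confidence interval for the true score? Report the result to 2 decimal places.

Spearman-Brown: r = 2(0.63) / (1 + 0.63) = 1.260 / 1.630 ≃ 0.773
SEM = 6.800·√(1 − 0.773) ≃ 3.240
Margin = 1.96 · 3.240 ≃ 6.350

6.35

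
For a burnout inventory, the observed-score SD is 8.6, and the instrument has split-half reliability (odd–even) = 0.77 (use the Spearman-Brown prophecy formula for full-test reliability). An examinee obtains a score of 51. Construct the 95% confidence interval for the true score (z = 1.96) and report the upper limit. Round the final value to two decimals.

Full-length reliability (Spearman-Brown) = 2(0.77)/(1+0.77) ≈ 0.8701
SEM = 8.6000×√(1 − 0.8701) ≈ 3.1001
1.96 × SEM ≈ 6.0762
Upper limit = 51 + 6.0762 ≈ 57.0762

57.08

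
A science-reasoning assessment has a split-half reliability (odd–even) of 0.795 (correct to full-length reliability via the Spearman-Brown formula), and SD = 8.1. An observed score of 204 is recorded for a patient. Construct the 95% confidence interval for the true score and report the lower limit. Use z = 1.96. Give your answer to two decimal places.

r_full = 2·0.795 / (1 + 0.795) ≃ 0.8858
SEM = 8.1000·√(1 − 0.8858) ≃ 2.7373
Margin = 1.96 · 2.7373 ≃ 5.3652
Lower bound: 204 − 5.3652 = 198.6348

198.63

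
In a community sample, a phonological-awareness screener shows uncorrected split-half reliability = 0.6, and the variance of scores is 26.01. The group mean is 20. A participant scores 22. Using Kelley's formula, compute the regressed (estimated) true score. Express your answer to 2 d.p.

Spearman-Brown: r = 2(0.6) / (1 + 0.6) = 1.2000 / 1.6000 ≃ 0.7500
T̂ = 0.7500(22) + 0.2500(20) ≃ 21.5000

21.50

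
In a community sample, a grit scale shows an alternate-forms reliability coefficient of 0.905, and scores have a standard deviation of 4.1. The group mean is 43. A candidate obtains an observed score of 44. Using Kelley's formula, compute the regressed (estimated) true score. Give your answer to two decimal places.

43.91

T̂ = r·X + (1 − r)·M = 0.905×44 + 0.095×43 = 39.820 + 4.085 ≃ 43.905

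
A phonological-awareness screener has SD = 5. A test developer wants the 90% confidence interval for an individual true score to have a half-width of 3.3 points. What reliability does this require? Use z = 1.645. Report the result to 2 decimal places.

Required SEM = 3.3 / 1.645 ≃ 2.00608
r = 1 − (2.00608/5)² ≃ 1 − 0.16097 ≃ 0.83903

0.84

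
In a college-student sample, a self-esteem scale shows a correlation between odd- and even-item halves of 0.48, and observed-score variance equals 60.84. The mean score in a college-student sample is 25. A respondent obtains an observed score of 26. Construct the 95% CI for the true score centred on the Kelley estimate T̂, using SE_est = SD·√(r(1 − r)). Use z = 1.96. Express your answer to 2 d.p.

[18.35, 32.95]

SD = √60.84 = 7.8000
r_full = 2·0.48 / (1 + 0.48) ≈ 0.6486
T̂ = 0.6486(26) + 0.3514(25) ≈ 25.6486
SE_est = SD · √(r(1 − r)) = 7.8000 · √0.2279 ≈ 7.8000 · 0.4774 ≈ 3.7237
CI = 25.6486 ± 1.96 · 3.7237 → [18.3503, 32.9470]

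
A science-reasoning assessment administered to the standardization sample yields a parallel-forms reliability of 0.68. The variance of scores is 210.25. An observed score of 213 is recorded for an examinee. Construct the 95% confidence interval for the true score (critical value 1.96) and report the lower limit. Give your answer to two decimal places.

σ = 210.25^(1/2) = 14.50000
SEM = 14.50000×√(1 − 0.68000) ≈ 8.20244
Margin = 1.96 × 8.20244 ≈ 16.07678
Lower bound: 213 − 16.07678 = 196.92322

196.92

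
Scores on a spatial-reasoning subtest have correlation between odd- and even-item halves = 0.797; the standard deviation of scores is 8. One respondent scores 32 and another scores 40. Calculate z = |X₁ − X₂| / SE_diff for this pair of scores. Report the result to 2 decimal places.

2.10

Full-length reliability (Spearman-Brown) = 2(0.797)/(1+0.797) ≈ 0.8870
SEM = 8.0000 * √(1 − 0.8870) = 8.0000 * √0.1130 ≈ 8.0000 * 0.3361 ≈ 2.6888
Standard error of the difference = 2.6888·√2 ≈ 3.8026
z = |32 − 40| / 3.8026 = 8 / 3.8026 ≈ 2.1038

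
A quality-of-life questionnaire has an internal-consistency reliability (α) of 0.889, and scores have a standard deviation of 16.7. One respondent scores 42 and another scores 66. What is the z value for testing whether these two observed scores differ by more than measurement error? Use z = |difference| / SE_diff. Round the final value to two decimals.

3.05

SEM = 16.700*√(1 − 0.889) ≃ 5.564
SE_diff = SEM * √2 ≃ 5.564 * 1.414 ≃ 7.869
z = |42 − 66| / 7.869 = 24 / 7.869 ≃ 3.050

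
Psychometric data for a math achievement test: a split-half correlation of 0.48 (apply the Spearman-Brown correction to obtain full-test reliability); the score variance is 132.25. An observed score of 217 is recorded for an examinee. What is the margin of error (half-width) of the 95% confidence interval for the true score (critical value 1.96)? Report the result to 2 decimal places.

SD = √132.25 ≃ 11.500
Full-length reliability (Spearman-Brown) = 2(0.48)/(1+0.48) ≃ 0.649
SEM = 11.500*√(1 − 0.649) ≃ 6.817
1.96 * SEM ≃ 13.361

13.36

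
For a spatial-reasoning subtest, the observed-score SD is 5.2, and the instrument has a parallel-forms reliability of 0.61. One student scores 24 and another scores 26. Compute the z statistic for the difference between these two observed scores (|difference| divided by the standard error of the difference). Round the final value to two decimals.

SEM = 5.2000×√(1 − 0.6100) ≈ 3.2474
SE_diff = SEM × √2 ≈ 3.2474 × 1.4142 ≈ 4.5925
z = |24 − 26| / 4.5925 = 2 / 4.5925 ≈ 0.4355

0.44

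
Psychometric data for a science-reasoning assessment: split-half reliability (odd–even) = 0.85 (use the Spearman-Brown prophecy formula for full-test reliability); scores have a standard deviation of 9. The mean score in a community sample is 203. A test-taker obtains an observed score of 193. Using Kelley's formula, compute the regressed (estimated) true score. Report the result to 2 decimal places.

Spearman-Brown: r = 2(0.85) / (1 + 0.85) = 1.700 / 1.850 ≈ 0.919
T̂ = r·X + (1 − r)·M = 0.919*193 + 0.081*203 ≈ 177.351 + 16.459 ≈ 193.811

193.81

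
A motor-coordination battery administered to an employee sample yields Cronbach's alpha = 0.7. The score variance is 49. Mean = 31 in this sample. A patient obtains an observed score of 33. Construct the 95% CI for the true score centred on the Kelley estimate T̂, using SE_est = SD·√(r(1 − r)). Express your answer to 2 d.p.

SD = √49 ≈ 7.000
T̂ = r·X + (1 − r)·M = 0.700·33 + 0.300·31 = 23.100 + 9.300 ≈ 32.400
SE_est = 7.000·√(0.700·0.300) ≈ 3.208
95% CI: 32.400 ± 6.287 ≈ (26.113, 38.687)

[26.11, 38.69]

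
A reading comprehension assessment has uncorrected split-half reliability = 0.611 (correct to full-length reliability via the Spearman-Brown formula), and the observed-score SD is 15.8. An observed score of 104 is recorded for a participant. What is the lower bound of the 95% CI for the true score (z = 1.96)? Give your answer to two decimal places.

Full-length reliability (Spearman-Brown) = 2(0.611)/(1+0.611) ≈ 0.7585
SEM = 15.8000 · √(1 − 0.7585) = 15.8000 · √0.2415 ≈ 15.8000 · 0.4914 ≈ 7.7640
Half-width = 1.96·7.7640 ≈ 15.2174
Lower limit = 104 − 15.2174 ≈ 88.7826

88.78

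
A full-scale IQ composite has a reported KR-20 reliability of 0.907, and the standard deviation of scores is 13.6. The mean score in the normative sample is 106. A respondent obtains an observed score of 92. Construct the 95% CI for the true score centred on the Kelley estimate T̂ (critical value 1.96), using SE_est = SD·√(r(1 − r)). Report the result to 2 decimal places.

T̂ = r·X + (1 − r)·M = 0.9070·92 + 0.0930·106 = 83.4440 + 9.8580 ≈ 93.3020
SE_est = SD · √(r(1 − r)) = 13.6000 · √0.0844 ≈ 13.6000 · 0.2904 ≈ 3.9499
95% CI: 93.3020 ± 7.7418 ≈ (85.5602, 101.0438)

[85.56, 101.04]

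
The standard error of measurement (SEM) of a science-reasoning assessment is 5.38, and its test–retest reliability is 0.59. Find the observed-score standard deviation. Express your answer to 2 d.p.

σ = SEM·(1 − r)^(−1/2) ≃ 5.38×1.5617 ≃ 8.4021

8.40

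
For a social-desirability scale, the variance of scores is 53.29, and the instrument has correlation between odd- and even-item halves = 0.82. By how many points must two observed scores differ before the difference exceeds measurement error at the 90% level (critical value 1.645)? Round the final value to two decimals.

σ = 53.29^(1/2) = 7.3000
r_full = 2·0.82 / (1 + 0.82) ≈ 0.9011
The standard error of measurement is 7.3000×√(1 − 0.9011) ≈ 7.3000×0.3145 ≈ 2.2957.
SE_diff = √2 × SEM ≈ 3.2467
Smallest detectable difference = 1.645×3.2467 ≈ 5.3408

5.34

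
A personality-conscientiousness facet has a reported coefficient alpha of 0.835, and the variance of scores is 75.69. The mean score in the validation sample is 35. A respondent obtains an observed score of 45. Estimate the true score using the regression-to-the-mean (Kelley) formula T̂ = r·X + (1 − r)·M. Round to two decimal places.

Estimated true score = 0.8350×45 + (1 − 0.8350)×35 ≈ 43.3500

43.35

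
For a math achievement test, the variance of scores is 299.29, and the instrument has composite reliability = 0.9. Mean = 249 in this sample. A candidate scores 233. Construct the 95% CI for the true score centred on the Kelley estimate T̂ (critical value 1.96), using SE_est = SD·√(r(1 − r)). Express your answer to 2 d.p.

SD = √299.29 = 17.300
Estimated true score = 0.900*233 + (1 − 0.900)*249 ≈ 234.600
SE_est = SD * √(r(1 − r)) = 17.300 * √0.090 ≈ 17.300 * 0.300 ≈ 5.190
95% CI: 234.600 ± 10.172 ≈ (224.428, 244.772)

[224.43, 244.77]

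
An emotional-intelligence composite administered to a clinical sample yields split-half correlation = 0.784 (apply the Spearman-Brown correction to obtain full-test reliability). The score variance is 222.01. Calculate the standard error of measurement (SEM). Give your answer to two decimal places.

σ = 222.01^(1/2) = 14.9000
Spearman-Brown: r = 2(0.784) / (1 + 0.784) = 1.5680 / 1.7840 ≈ 0.8789
SEM = 14.9000 * √(1 − 0.8789) = 14.9000 * √0.1211 ≈ 14.9000 * 0.3480 ≈ 5.1846

5.18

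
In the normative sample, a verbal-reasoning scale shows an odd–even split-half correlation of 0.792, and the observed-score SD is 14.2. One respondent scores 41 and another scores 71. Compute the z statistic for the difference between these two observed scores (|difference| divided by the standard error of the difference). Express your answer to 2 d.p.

4.38

r_full = 2·0.792 / (1 + 0.792) ≈ 0.8839
SEM = 14.2000 * √(1 − 0.8839) = 14.2000 * √0.1161 ≈ 14.2000 * 0.3407 ≈ 4.8378
Standard error of the difference = 4.8378·√2 ≈ 6.8417
z = |41 − 71| / 6.8417 = 30 / 6.8417 ≈ 4.3849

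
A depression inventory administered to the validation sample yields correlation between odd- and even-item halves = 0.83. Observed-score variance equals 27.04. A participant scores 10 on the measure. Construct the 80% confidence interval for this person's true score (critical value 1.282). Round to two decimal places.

SD = √27.04 = 5.2000
r_full = 2·0.83 / (1 + 0.83) ≈ 0.9071
SEM = 5.2000×√(1 − 0.9071) ≈ 1.5849
Margin = 1.282 × 1.5849 ≈ 2.0318
80% CI: 10 ± 2.0318 = [7.9682, 12.0318]

[7.97, 12.03]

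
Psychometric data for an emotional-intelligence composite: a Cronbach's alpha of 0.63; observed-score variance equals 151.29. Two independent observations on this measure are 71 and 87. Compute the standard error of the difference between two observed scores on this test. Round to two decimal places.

10.58

SD = √151.29 = 12.300
The standard error of measurement is 12.300*√(1 − 0.630) ≃ 12.300*0.608 ≃ 7.482.
SE_diff = SEM * √2 ≃ 7.482 * 1.414 ≃ 10.581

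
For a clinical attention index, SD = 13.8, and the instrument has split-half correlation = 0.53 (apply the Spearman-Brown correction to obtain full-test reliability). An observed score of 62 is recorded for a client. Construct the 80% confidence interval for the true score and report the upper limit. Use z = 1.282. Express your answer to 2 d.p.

Full-length reliability (Spearman-Brown) = 2(0.53)/(1+0.53) ≈ 0.693
The standard error of measurement is 13.800·√(1 − 0.693) ≈ 13.800·0.554 ≈ 7.649.
Margin = 1.282 · 7.649 ≈ 9.806
Upper limit = 62 + 9.806 ≈ 71.806

71.81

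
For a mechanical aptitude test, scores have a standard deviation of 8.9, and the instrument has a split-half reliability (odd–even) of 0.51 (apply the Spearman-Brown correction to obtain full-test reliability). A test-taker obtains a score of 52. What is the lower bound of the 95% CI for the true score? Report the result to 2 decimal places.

42.06

r_full = 2·0.51 / (1 + 0.51) ≈ 0.675
The standard error of measurement is 8.900*√(1 − 0.675) ≈ 8.900*0.570 ≈ 5.070.
1.96 * SEM ≈ 9.937
Lower limit = 52 − 9.937 ≈ 42.063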